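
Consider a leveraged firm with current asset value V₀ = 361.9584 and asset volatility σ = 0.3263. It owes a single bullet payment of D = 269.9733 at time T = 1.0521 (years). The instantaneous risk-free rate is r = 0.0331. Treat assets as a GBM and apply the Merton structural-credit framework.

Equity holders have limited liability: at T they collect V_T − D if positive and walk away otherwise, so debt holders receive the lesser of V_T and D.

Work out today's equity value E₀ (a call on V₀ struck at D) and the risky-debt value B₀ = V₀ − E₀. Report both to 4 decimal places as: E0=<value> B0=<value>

With assets at 361.9584 and a single debt payment of 269.9733 at 1.0521 years:
d₁ = [ln(V₀/D) + (r + σ²/2)T] / (σ√T)
   = [ln(361.9584/269.9733) + (0.0331 + 0.5·0.3263²)·1.0521] / (0.3263·√1.0521)
   = [0.293206 + 0.090834] / 0.334692 = 1.147443
d₂ = d₁ − σ√T = 1.147443 − 0.334692 = 0.812751
N(d₁) = 0.874401,  N(d₂) = 0.791819,  e^(−rT) = 0.965775
E₀ = V₀·N(d₁) − D·e^(−rT)·N(d₂)
   = 361.9584·0.874401 − 269.9733·0.965775·0.791819 = 110.042859
B₀ = V₀ − E₀ = 361.9584 − 110.042859 = 251.915541

E0=110.0429 B0=251.9155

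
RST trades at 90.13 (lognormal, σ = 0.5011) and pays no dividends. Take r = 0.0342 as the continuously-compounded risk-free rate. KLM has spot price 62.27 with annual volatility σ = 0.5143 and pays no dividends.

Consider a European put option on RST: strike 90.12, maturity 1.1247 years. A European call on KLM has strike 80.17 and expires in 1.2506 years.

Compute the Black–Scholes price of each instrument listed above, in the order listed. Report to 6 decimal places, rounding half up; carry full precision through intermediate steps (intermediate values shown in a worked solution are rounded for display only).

price(RST put K=90.12) = 16.870823
price(KLM call K=80.17) = 9.471138

[RST put K=90.12]
σ√T = 0.5011·√1.1247 = 0.531426
d₁ = (ln(S/K) + (r+σ²/2)T) / (σ√T) = (ln(90.13/90.12) + (0.0342+0.5011²/2)·1.1247) / 0.531426 = (0.000111 + 0.179672) / 0.531426 = 0.338302
d₂ = d₁ − σ√T = 0.338302 − 0.531426 = -0.193124
e^{−rT} = 0.962266
N(−d₁) = 0.367568,  N(−d₂) = 0.576569
price = K·e^{−rT}·N(−d₂) − S·N(−d₁) = 49.999710 − 33.128886 = 16.870823
[KLM call K=80.17]
σ√T = 0.5143·√1.2506 = 0.575143
d₁ = (ln(S/K) + (r+σ²/2)T) / (σ√T) = (ln(62.27/80.17) + (0.0342+0.5143²/2)·1.2506) / 0.575143 = (-0.252670 + 0.208165) / 0.575143 = -0.077380
d₂ = d₁ − σ√T = -0.077380 − 0.575143 = -0.652523
e^{−rT} = 0.958131
N(d₁) = 0.469161,  N(d₂) = 0.257032
price = S·N(d₁) − K·e^{−rT}·N(d₂) = 29.214637 − 19.743499 = 9.471138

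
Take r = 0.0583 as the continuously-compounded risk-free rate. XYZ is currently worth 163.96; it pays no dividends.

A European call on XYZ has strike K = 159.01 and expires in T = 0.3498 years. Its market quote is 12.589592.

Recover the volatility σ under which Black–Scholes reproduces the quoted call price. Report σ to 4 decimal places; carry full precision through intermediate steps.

sigma = 0.2081

At σ = 0.2081 the Black–Scholes value reproduces the quote:
σ√T = 0.2081·√0.3498 = 0.123078
d₁ = (ln(S/K) + (r+σ²/2)T) / (σ√T) = (ln(163.96/159.01) + (0.0583+0.2081²/2)·0.3498) / 0.123078 = (0.030655 + 0.027967) / 0.123078 = 0.476305
d₂ = d₁ − σ√T = 0.476305 − 0.123078 = 0.353227
e^{−rT} = 0.979813
N(d₁) = 0.683071,  N(d₂) = 0.638041
V = S·N(d₁) − K·e^{−rT}·N(d₂) = 111.996403 − 99.406811 = 12.589592 (the quoted price), and the Black–Scholes price is strictly increasing in σ, so σ is unique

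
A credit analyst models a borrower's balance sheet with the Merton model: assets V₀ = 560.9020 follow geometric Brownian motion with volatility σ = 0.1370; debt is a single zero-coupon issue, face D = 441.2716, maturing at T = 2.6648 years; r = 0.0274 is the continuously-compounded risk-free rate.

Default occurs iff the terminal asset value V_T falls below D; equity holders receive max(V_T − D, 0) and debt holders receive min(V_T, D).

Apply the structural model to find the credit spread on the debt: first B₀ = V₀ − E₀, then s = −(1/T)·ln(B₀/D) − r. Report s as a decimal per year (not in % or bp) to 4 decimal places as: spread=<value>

With assets at 560.9020 and a single debt payment of 441.2716 at 2.6648 years:
d₁ = [ln(V₀/D) + (r + σ²/2)T] / (σ√T)
   = [ln(560.9020/441.2716) + (0.0274 + 0.5·0.1370²)·2.6648] / (0.1370·√2.6648)
   = [0.239886 + 0.098023] / 0.223642 = 1.510939
d₂ = d₁ − σ√T = 1.510939 − 0.223642 = 1.287297
N(d₁) = 0.934598,  N(d₂) = 0.901005,  e^(−rT) = 0.929586
E₀ = V₀·N(d₁) − D·e^(−rT)·N(d₂)
   = 560.9020·0.934598 − 441.2716·0.929586·0.901005 = 154.625711
B₀ = V₀ − E₀ = 560.9020 − 154.625711 = 406.276289
spread = −(1/T)·ln(B₀/D) − r = −(1/2.6648)·ln(406.276289/441.2716) − 0.0274 = 0.00360687

spread=0.0036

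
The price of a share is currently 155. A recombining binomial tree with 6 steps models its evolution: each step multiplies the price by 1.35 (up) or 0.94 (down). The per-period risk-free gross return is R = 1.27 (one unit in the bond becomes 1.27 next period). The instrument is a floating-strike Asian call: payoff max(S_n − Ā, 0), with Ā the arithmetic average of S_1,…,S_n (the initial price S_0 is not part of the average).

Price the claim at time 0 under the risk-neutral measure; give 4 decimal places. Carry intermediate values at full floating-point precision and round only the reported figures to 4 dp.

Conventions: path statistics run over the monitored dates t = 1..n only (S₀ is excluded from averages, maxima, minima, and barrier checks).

No-arbitrage gives p* = (R−d)/(u−d) = 0.8049: enumerate every path, weight its payoff by its p*-probability, and discount by R^6.
Enumerate all 2^6 = 64 price paths (U = up ×1.35, D = down ×0.94); each path with k up-moves has probability p*^k·(1−p*)^(6−k).
DDDDDD: Ā=125.5166, payoff=0.0000, prob=0.000055
UDDDDD: Ā=180.2632, payoff=0.0000, prob=0.000228
DUDDDD: Ā=169.6715, payoff=0.0000, prob=0.000228
UUDDDD: Ā=243.6772, payoff=0.0000, prob=0.000939
DDUDDD: Ā=159.7154, payoff=0.0000, prob=0.000228
UDUDDD: Ā=229.3784, payoff=0.0000, prob=0.000939
DUUDDD: Ā=218.7868, payoff=1.7651, prob=0.000939
UUUDDD: Ā=314.2150, payoff=2.5349, prob=0.003874
DDDUDD: Ā=150.3566, payoff=3.2129, prob=0.000228
UDDUDD: Ā=215.9376, payoff=4.6142, prob=0.000939
DUDUDD: Ā=205.3459, payoff=15.2059, prob=0.000939
UUDUDD: Ā=294.9117, payoff=21.8382, prob=0.003874
DDUUDD: Ā=195.3898, payoff=25.1620, prob=0.000939
UDUUDD: Ā=280.6130, payoff=36.1370, prob=0.003874
DUUUDD: Ā=270.0213, payoff=46.7286, prob=0.003874
UUUUDD: Ā=387.7966, payoff=67.1103, prob=0.015978
DDDDUD: Ā=141.5593, payoff=12.0101, prob=0.000228
UDDDUD: Ā=203.3032, payoff=17.2486, prob=0.000939
DUDDUD: Ā=192.7116, payoff=27.8403, prob=0.000939
UUDDUD: Ā=276.7666, payoff=39.9833, prob=0.003874
DDUDUD: Ā=182.7554, payoff=37.7964, prob=0.000939
UDUDUD: Ā=262.4679, payoff=54.2821, prob=0.003874
DUUDUD: Ā=251.8762, payoff=64.8738, prob=0.003874
UUUDUD: Ā=361.7371, payoff=93.1698, prob=0.015978
DDDUUD: Ā=173.3966, payoff=47.1552, prob=0.000939
UDDUUD: Ā=249.0270, payoff=67.7229, prob=0.003874
DUDUUD: Ā=238.4354, payoff=78.3146, prob=0.003874
UUDUUD: Ā=342.4338, payoff=112.4731, prob=0.015978
DDUUUD: Ā=228.4792, payoff=88.2707, prob=0.003874
UDUUUD: Ā=328.1350, payoff=126.7718, prob=0.015978
DUUUUD: Ā=317.5434, payoff=137.3635, prob=0.015978
UUUUUD: Ā=456.0463, payoff=197.2773, prob=0.065911
DDDDDU: Ā=133.2899, payoff=20.2796, prob=0.000228
UDDDDU: Ā=191.4269, payoff=29.1249, prob=0.000939
DUDDDU: Ā=180.8353, payoff=39.7166, prob=0.000939
UUDDDU: Ā=259.7102, payoff=57.0397, prob=0.003874
DDUDDU: Ā=170.8791, payoff=49.6727, prob=0.000939
UDUDDU: Ā=245.4115, payoff=71.3385, prob=0.003874
DUUDDU: Ā=234.8198, payoff=81.9302, prob=0.003874
UUUDDU: Ā=337.2412, payoff=117.6657, prob=0.015978
DDDUDU: Ā=161.5203, payoff=59.0315, prob=0.000939
UDDUDU: Ā=231.9706, payoff=84.7793, prob=0.003874
DUDUDU: Ā=221.3790, payoff=95.3710, prob=0.003874
UUDUDU: Ā=317.9379, payoff=136.9690, prob=0.015978
DDUUDU: Ā=211.4228, payoff=105.3272, prob=0.003874
UDUUDU: Ā=303.6391, payoff=151.2677, prob=0.015978
DUUUDU: Ā=293.0475, payoff=161.8594, prob=0.015978
UUUUDU: Ā=420.8660, payoff=232.4576, prob=0.065911
DDDDUU: Ā=152.7230, payoff=67.8288, prob=0.000939
UDDDUU: Ā=219.3363, payoff=97.4137, prob=0.003874
DUDDUU: Ā=208.7446, payoff=108.0054, prob=0.003874
UUDDUU: Ā=299.7928, payoff=155.1141, prob=0.015978
DDUDUU: Ā=198.7884, payoff=117.9615, prob=0.003874
UDUDUU: Ā=285.4940, payoff=169.4128, prob=0.015978
DUUDUU: Ā=274.9023, payoff=180.0045, prob=0.015978
UUUDUU: Ā=394.8066, payoff=258.5171, prob=0.065911
DDDUUU: Ā=189.4296, payoff=127.3203, prob=0.003874
UDDUUU: Ā=272.0532, payoff=182.8537, prob=0.015978
DUDUUU: Ā=261.4615, payoff=193.4453, prob=0.015978
UUDUUU: Ā=375.5033, payoff=277.8204, prob=0.065911
DDUUUU: Ā=251.5054, payoff=203.4015, prob=0.015978
UDUUUU: Ā=361.2045, payoff=292.1192, prob=0.065911
DUUUUU: Ā=350.6128, payoff=302.7108, prob=0.065911
UUUUUU: Ā=503.5397, payoff=434.7443, prob=0.271882
Price = Σ prob·payoff / R^6 = 262.064459 / 4.195873 = 62.4577

price = 62.4577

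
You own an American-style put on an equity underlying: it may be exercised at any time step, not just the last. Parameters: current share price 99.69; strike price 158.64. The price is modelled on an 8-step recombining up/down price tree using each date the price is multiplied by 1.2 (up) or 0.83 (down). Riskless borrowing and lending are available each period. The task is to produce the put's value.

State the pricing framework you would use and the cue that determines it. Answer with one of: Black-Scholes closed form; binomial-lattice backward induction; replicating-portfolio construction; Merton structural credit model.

framework: binomial-lattice backward induction

Key observation: an American put (K = 158.64, S₀ = 99.69) on a 8-date tree has no closed form — the optimal stopping decision is embedded and must be resolved recursively from expiry.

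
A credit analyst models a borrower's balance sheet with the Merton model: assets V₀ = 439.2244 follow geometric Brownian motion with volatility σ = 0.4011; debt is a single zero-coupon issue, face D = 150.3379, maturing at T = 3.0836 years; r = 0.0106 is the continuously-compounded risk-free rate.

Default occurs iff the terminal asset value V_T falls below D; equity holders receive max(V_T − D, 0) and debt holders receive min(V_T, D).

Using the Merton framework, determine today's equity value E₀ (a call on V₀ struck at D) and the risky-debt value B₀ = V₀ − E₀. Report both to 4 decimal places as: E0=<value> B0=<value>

E0=297.9782 B0=141.2462

With assets at 439.2244 and a single debt payment of 150.3379 at 3.0836 years:
d₁ = [ln(V₀/D) + (r + σ²/2)T] / (σ√T)
   = [ln(439.2244/150.3379) + (0.0106 + 0.5·0.4011²)·3.0836] / (0.4011·√3.0836)
   = [1.072125 + 0.280733] / 0.704339 = 1.920748
d₂ = d₁ − σ√T = 1.920748 − 0.704339 = 1.216409
N(d₁) = 0.972618,  N(d₂) = 0.888086,  e^(−rT) = 0.967842
E₀ = V₀·N(d₁) − D·e^(−rT)·N(d₂)
   = 439.2244·0.972618 − 150.3379·0.967842·0.888086 = 297.978244
B₀ = V₀ − E₀ = 439.2244 − 297.978244 = 141.246156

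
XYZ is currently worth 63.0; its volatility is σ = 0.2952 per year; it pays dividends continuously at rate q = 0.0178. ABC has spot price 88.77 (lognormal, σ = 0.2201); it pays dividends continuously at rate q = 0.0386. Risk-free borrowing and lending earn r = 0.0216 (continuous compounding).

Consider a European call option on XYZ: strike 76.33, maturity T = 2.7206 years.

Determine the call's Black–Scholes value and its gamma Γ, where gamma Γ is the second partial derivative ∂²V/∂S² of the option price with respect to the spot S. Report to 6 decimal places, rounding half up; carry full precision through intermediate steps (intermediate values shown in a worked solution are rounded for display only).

price = 7.571245
Γ = 0.012287

σ√T = 0.2952·√2.7206 = 0.486910
d₁ = (ln(S/K) + (r−q+σ²/2)T) / (σ√T) = (ln(63.0/76.33) + (0.0216−0.0178+0.2952²/2)·2.7206) / 0.486910 = (-0.191931 + 0.128879) / 0.486910 = -0.129495
d₂ = d₁ − σ√T = -0.129495 − 0.486910 = -0.616405
e^{−rT} = 0.942928
e^{−qT} = 0.952727
N(d₁) = 0.448483,  N(d₂) = 0.268814
Call price V = S·e^{−qT}·N(d₁) − K·e^{−rT}·N(d₂) = 26.918765 − 19.347520 = 7.571245
φ(d₁) = (1/√(2π))·e^{−d₁²/2} = 0.395611
Γ = e^{−qT}·φ(d₁) / (S·σ·√T) = 0.012287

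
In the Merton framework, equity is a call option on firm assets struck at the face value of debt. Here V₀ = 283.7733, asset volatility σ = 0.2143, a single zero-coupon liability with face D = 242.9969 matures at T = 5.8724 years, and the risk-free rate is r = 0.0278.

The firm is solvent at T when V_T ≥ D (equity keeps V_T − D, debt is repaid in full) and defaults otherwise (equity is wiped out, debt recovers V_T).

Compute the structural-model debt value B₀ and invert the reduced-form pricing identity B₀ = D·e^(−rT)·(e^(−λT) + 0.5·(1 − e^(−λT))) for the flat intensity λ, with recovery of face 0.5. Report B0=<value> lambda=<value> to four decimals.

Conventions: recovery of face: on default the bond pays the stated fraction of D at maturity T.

With assets at 283.7733 and a single debt payment of 242.9969 at 5.8724 years:
d₁ = [ln(V₀/D) + (r + σ²/2)T] / (σ√T)
   = [ln(283.7733/242.9969) + (0.0278 + 0.5·0.2143²)·5.8724] / (0.2143·√5.8724)
   = [0.155127 + 0.298096] / 0.519314 = 0.872735
d₂ = d₁ − σ√T = 0.872735 − 0.519314 = 0.353421
N(d₁) = 0.808596,  N(d₂) = 0.638113,  e^(−rT) = 0.849377
E₀ = V₀·N(d₁) − D·e^(−rT)·N(d₂)
   = 283.7733·0.808596 − 242.9969·0.849377·0.638113 = 97.754018
B₀ = V₀ − E₀ = 283.7733 − 97.754018 = 186.019282
e^(−λT) = (B₀·e^(rT)/D − 0.5)/(1 − 0.5) = (186.0193·1.177334/242.9969 − 0.5)/0.5 = 0.80254877
λ = −ln(0.80254877)/5.8724 = 0.037457

B0=186.0193 lambda=0.0375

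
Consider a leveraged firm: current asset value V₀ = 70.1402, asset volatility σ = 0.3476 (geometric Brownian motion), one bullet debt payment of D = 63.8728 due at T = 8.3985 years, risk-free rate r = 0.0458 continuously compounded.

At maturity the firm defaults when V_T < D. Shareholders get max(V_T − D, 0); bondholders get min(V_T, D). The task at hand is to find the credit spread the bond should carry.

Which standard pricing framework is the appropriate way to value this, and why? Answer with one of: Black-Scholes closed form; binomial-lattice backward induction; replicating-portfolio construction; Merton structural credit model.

Key observation: with the firm-asset dynamics (V₀ = 70.1402) and a single zero-coupon liability of face 63.8728 given, debt value, spread, and default probability all derive from the option view of the balance sheet.

framework: Merton structural credit model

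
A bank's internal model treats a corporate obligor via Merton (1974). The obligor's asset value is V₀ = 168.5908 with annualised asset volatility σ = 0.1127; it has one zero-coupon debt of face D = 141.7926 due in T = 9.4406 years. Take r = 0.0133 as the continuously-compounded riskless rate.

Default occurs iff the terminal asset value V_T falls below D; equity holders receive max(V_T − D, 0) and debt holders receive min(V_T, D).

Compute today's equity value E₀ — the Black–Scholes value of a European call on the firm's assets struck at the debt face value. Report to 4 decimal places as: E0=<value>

E0=48.8868

Work the structural quantities from V₀ = 168.5908 against face 141.7926:
d₁ = [ln(V₀/D) + (r + σ²/2)T] / (σ√T)
   = [ln(168.5908/141.7926) + (0.0133 + 0.5·0.1127²)·9.4406] / (0.1127·√9.4406)
   = [0.173109 + 0.185514] / 0.346277 = 1.035653
d₂ = d₁ − σ√T = 1.035653 − 0.346277 = 0.689376
N(d₁) = 0.849818,  N(d₂) = 0.754707,  e^(−rT) = 0.882003
E₀ = V₀·N(d₁) − D·e^(−rT)·N(d₂)
   = 168.5908·0.849818 − 141.7926·0.882003·0.754707 = 48.886763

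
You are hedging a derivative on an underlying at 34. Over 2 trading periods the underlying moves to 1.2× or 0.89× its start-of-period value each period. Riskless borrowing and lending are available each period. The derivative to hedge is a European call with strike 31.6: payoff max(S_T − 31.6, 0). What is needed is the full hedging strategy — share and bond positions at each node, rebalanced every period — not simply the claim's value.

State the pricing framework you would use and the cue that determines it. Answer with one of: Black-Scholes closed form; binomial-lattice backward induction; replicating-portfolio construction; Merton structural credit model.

Key observation: the deliverable is the dynamic trading strategy on the 2-step tree (spot 34, moves 1.2 and 0.89), so the valuation must go through the node-by-node replicating-portfolio solve.

framework: replicating-portfolio construction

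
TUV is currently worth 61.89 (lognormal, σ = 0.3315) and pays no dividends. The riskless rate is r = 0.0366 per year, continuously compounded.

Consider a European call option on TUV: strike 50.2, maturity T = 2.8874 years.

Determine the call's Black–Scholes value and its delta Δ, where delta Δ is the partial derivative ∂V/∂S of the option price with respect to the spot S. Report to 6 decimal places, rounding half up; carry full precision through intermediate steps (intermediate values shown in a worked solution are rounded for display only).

price = 21.978206
Δ = 0.799797

σ√T = 0.3315·√2.8874 = 0.563296
d₁ = (ln(S/K) + (r+σ²/2)T) / (σ√T) = (ln(61.89/50.2) + (0.0366+0.3315²/2)·2.8874) / 0.563296 = (0.209344 + 0.264330) / 0.563296 = 0.840896
d₂ = d₁ − σ√T = 0.840896 − 0.563296 = 0.277600
e^{−rT} = 0.899714
N(d₁) = 0.799797,  N(d₂) = 0.609340
Call price V = S·N(d₁) − K·e^{−rT}·N(d₂) = 49.499435 − 27.521229 = 21.978206
Δ = N(d₁) = 0.799797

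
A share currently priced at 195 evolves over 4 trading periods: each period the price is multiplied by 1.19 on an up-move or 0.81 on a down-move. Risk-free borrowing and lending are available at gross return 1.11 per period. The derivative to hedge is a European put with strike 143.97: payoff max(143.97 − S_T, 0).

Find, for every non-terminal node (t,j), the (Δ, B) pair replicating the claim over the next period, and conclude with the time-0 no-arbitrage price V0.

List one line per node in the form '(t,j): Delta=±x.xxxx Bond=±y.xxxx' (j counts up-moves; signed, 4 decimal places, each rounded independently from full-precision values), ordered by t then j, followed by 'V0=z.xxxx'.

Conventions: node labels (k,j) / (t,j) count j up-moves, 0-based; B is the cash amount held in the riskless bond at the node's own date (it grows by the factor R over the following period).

No-arbitrage ⇒ martingale measure with p* = (R−d)/(u−d) = 0.7895.
Expiry values: V(4,0)=60.0289, V(4,1)=20.6491, V(4,2)=0.0000, V(4,3)=0.0000, V(4,4)=0.0000
  t=3,j=0: stock 103.6310 → up 123.3209 (V=20.6491), down 83.9411 (V=60.0289). Price 26.0717; hedge Δ=-1.0000, bond B=129.7027.
  t=3,j=1: stock 152.2480 → up 181.1751 (V=0.0000), down 123.3209 (V=20.6491). Price 3.9164; hedge Δ=-0.3569, bond B=58.2562.
  t=3,j=2: stock 223.6730 → up 266.1709 (V=0.0000), down 181.1751 (V=0.0000). Price 0.0000; hedge Δ=0.0000, bond B=0.0000.
  t=3,j=3: stock 328.6060 → up 391.0411 (V=0.0000), down 266.1709 (V=0.0000). Price 0.0000; hedge Δ=0.0000, bond B=0.0000.
  t=2,j=0: stock 127.9395 → up 152.2480 (V=3.9164), down 103.6310 (V=26.0717). Price 7.7303; hedge Δ=-0.4557, bond B=66.0338.
  t=2,j=1: stock 187.9605 → up 223.6730 (V=0.0000), down 152.2480 (V=3.9164). Price 0.7428; hedge Δ=-0.0548, bond B=11.0491.
  t=2,j=2: stock 276.1395 → up 328.6060 (V=0.0000), down 223.6730 (V=0.0000). Price 0.0000; hedge Δ=0.0000, bond B=0.0000.
  t=1,j=0: stock 157.9500 → up 187.9605 (V=0.7428), down 127.9395 (V=7.7303). Price 1.9945; hedge Δ=-0.1164, bond B=20.3827.
  t=1,j=1: stock 232.0500 → up 276.1395 (V=0.0000), down 187.9605 (V=0.7428). Price 0.1409; hedge Δ=-0.0084, bond B=2.0956.
  t=0,j=0: stock 195.0000 → up 232.0500 (V=0.1409), down 157.9500 (V=1.9945). Price 0.4785; hedge Δ=-0.0250, bond B=5.3563.
Verification: the root portfolio costs Δ(0,0)·S0 + B(0,0) = 0.4785, matching V0.

(0,0): Delta=-0.0250 Bond=5.3563
(1,0): Delta=-0.1164 Bond=20.3827
(1,1): Delta=-0.0084 Bond=2.0956
(2,0): Delta=-0.4557 Bond=66.0338
(2,1): Delta=-0.0548 Bond=11.0491
(2,2): Delta=0.0000 Bond=0.0000
(3,0): Delta=-1.0000 Bond=129.7027
(3,1): Delta=-0.3569 Bond=58.2562
(3,2): Delta=0.0000 Bond=0.0000
(3,3): Delta=0.0000 Bond=0.0000
V0=0.4785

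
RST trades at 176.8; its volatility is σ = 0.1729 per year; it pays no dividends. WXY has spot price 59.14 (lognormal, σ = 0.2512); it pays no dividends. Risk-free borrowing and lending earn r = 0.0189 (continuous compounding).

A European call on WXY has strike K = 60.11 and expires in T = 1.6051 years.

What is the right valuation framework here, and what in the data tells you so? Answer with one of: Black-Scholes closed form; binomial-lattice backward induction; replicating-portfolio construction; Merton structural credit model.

Key observation: the instrument is a plain European call (strike 60.11) on a lognormal asset; the exact continuous-time formula applies directly.

framework: Black-Scholes closed form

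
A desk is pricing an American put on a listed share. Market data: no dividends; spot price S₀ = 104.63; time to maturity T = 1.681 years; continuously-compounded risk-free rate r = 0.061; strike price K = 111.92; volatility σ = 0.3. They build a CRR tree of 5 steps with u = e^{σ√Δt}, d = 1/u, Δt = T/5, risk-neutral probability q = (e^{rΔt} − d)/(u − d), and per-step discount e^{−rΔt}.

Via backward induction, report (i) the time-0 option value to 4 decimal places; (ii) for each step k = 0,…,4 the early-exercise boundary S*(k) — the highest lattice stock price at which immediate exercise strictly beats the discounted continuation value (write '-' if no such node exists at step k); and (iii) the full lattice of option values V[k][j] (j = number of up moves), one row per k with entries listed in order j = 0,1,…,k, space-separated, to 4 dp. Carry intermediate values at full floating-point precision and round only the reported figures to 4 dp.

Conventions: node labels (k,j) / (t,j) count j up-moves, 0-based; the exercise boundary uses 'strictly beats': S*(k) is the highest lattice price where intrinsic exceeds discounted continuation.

price = 15.9737
boundary = - - 73.8868 87.9248 73.8868
tree:
15.9737
25.1696 7.9856
38.0332 14.1088 2.5601
49.8300 23.9952 5.3978 0.0000
59.7432 38.0332 11.3807 0.0000 0.0000
68.0738 49.8300 23.9952 0.0000 0.0000 0.0000

Δt=0.33620  u=1.18999  d=0.84034  q=0.51588  discount=0.97970
step 5 (expiry): payoffs max(K−S,0) = 68.0738 49.8300 23.9952 0.0000 0.0000 0.0000
step 4: (k=4,j=0): S=52.1768, K−S=59.7432, hold=57.4713 ⇒ V=59.7432 exercise | (k=4,j=1): S=73.8868, K−S=38.0332, hold=35.7613 ⇒ V=38.0332 exercise | (k=4,j=2): S=104.6300, K−S=7.2900, hold=11.3807 ⇒ V=11.3807 continue | (k=4,j=3): S=148.1650, K−S=0.0000, hold=0.0000 ⇒ V=0.0000 continue | (k=4,j=4): S=209.8144, K−S=0.0000, hold=0.0000 ⇒ V=0.0000 continue  boundary S*=73.8868
step 3: (k=3,j=0): S=62.0900, K−S=49.8300, hold=47.5581 ⇒ V=49.8300 exercise | (k=3,j=1): S=87.9248, K−S=23.9952, hold=23.7908 ⇒ V=23.9952 exercise | (k=3,j=2): S=124.5091, K−S=0.0000, hold=5.3978 ⇒ V=5.3978 continue | (k=3,j=3): S=176.3155, K−S=0.0000, hold=0.0000 ⇒ V=0.0000 continue  boundary S*=87.9248
step 2: (k=2,j=0): S=73.8868, K−S=38.0332, hold=35.7613 ⇒ V=38.0332 exercise | (k=2,j=1): S=104.6300, K−S=7.2900, hold=14.1088 ⇒ V=14.1088 continue | (k=2,j=2): S=148.1650, K−S=0.0000, hold=2.5601 ⇒ V=2.5601 continue  boundary S*=73.8868
step 1: (k=1,j=0): S=87.9248, K−S=23.9952, hold=25.1696 ⇒ V=25.1696 continue | (k=1,j=1): S=124.5091, K−S=0.0000, hold=7.9856 ⇒ V=7.9856 continue  boundary S*=-
step 0: (k=0,j=0): S=104.6300, K−S=7.2900, hold=15.9737 ⇒ V=15.9737 continue  boundary S*=-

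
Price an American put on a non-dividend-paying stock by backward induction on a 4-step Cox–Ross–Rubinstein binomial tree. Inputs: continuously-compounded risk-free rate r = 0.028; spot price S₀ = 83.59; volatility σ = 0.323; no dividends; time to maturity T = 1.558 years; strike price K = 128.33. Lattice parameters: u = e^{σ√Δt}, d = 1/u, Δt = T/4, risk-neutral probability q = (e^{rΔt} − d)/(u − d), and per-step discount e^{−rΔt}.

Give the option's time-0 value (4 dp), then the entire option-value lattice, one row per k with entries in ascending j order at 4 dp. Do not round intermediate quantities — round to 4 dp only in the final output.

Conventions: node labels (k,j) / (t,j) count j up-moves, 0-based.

price = 45.1491
tree:
45.1491
60.0006 29.8901
72.4752 44.7400 14.2817
82.6723 60.0006 26.0711 1.6730
91.0078 72.4752 44.7400 3.2327 0.0000

Δt=0.38950  u=1.22334  d=0.81743  q=0.47679  discount=0.98915
step 4 (expiry): payoffs max(K−S,0) = 91.0078 72.4752 44.7400 3.2327 0.0000
k=3: (k=3,j=0): S=45.6577, K−S=82.6723, hold=81.2804 ⇒ V=82.6723 exercise | (k=3,j=1): S=68.3294, K−S=60.0006, hold=58.6087 ⇒ V=60.0006 exercise | (k=3,j=2): S=102.2589, K−S=26.0711, hold=24.6791 ⇒ V=26.0711 exercise | (k=3,j=3): S=153.0365, K−S=0.0000, hold=1.6730 ⇒ V=1.6730 continue
k=2: (k=2,j=0): S=55.8548, K−S=72.4752, hold=71.0832 ⇒ V=72.4752 exercise | (k=2,j=1): S=83.5900, K−S=44.7400, hold=43.3480 ⇒ V=44.7400 exercise | (k=2,j=2): S=125.0973, K−S=3.2327, hold=14.2817 ⇒ V=14.2817 continue
k=1: (k=1,j=0): S=68.3294, K−S=60.0006, hold=58.6087 ⇒ V=60.0006 exercise | (k=1,j=1): S=102.2589, K−S=26.0711, hold=29.8901 ⇒ V=29.8901 continue
k=0: (k=0,j=0): S=83.5900, K−S=44.7400, hold=45.1491 ⇒ V=45.1491 continue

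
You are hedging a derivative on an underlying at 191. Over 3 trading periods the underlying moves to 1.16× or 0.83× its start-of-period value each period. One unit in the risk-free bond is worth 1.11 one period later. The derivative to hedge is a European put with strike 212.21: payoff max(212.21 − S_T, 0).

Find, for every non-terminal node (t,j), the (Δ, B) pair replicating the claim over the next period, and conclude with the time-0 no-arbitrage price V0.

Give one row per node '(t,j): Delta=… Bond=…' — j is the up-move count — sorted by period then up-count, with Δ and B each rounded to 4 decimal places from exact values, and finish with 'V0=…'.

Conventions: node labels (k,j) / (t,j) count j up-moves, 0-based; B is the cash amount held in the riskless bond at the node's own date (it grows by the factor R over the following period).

No-arbitrage ⇒ martingale measure with p* = (R−d)/(u−d) = 0.8485.
Payoffs at expiry: V(3,0)=102.9987, V(3,1)=59.5773, V(3,2)=0.0000, V(3,3)=0.0000
(2,0): S=131.5799. Δ = (V_up−V_dn)/(S_up−S_dn) = (59.5773−102.9987)/(152.6327−109.2113) = -1.0000. V = [p*·59.5773 + (1−p*)·102.9987]/1.11 = 59.6003. B = V − Δ·S = 191.1802.
(2,1): S=183.8948. Δ = (V_up−V_dn)/(S_up−S_dn) = (0.0000−59.5773)/(213.3180−152.6327) = -0.9817. V = [p*·0.0000 + (1−p*)·59.5773]/1.11 = 8.1323. B = V − Δ·S = 188.6696.
(2,2): S=257.0096. Δ = (V_up−V_dn)/(S_up−S_dn) = (0.0000−0.0000)/(298.1311−213.3180) = 0.0000. V = [p*·0.0000 + (1−p*)·0.0000]/1.11 = 0.0000. B = V − Δ·S = 0.0000.
(1,0): S=158.5300. Δ = (V_up−V_dn)/(S_up−S_dn) = (8.1323−59.6003)/(183.8948−131.5799) = -0.9838. V = [p*·8.1323 + (1−p*)·59.6003]/1.11 = 14.3518. B = V − Δ·S = 170.3153.
(1,1): S=221.5600. Δ = (V_up−V_dn)/(S_up−S_dn) = (0.0000−8.1323)/(257.0096−183.8948) = -0.1112. V = [p*·0.0000 + (1−p*)·8.1323]/1.11 = 1.1101. B = V − Δ·S = 25.7534.
(0,0): S=191.0000. Δ = (V_up−V_dn)/(S_up−S_dn) = (1.1101−14.3518)/(221.5600−158.5300) = -0.2101. V = [p*·1.1101 + (1−p*)·14.3518]/1.11 = 2.8076. B = V − Δ·S = 42.9340.
As a check, the time-0 holding Δ(0,0)·S0 + B(0,0) comes to 2.8076 — exactly V0.

(0,0): Delta=-0.2101 Bond=42.9340
(1,0): Delta=-0.9838 Bond=170.3153
(1,1): Delta=-0.1112 Bond=25.7534
(2,0): Delta=-1.0000 Bond=191.1802
(2,1): Delta=-0.9817 Bond=188.6696
(2,2): Delta=0.0000 Bond=0.0000
V0=2.8076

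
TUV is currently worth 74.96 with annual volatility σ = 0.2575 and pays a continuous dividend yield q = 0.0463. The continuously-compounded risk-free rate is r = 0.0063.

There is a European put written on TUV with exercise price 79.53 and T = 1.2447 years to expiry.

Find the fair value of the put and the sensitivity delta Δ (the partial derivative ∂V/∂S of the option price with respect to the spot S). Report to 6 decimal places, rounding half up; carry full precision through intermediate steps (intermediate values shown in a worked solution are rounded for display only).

σ√T = 0.2575·√1.2447 = 0.287283
d₁ = (ln(S/K) + (r−q+σ²/2)T) / (σ√T) = (ln(74.96/79.53) + (0.0063−0.0463+0.2575²/2)·1.2447) / 0.287283 = (-0.059180 − 0.008522) / 0.287283 = -0.235663
d₂ = d₁ − σ√T = -0.235663 − 0.287283 = -0.522946
e^{−rT} = 0.992189
e^{−qT} = 0.944000
N(−d₁) = 0.593153,  N(−d₂) = 0.699494
Put price V = K·e^{−rT}·N(−d₂) − S·e^{−qT}·N(−d₁) = 55.196235 − 41.972813 = 13.223422
Δ = −e^{−qT}·N(−d₁) = -0.559936

price = 13.223422
Δ = -0.559936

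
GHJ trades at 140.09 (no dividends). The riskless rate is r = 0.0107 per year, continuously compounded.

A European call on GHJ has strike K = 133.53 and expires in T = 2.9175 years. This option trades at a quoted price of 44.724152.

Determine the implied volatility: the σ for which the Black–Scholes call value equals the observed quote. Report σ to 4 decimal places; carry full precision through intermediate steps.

sigma = 0.4366

At σ = 0.4366 the Black–Scholes value reproduces the quote:
σ√T = 0.4366·√2.9175 = 0.745743
d₁ = (ln(S/K) + (r+σ²/2)T) / (σ√T) = (ln(140.09/133.53) + (0.0107+0.4366²/2)·2.9175) / 0.745743 = (0.047959 + 0.309284) / 0.745743 = 0.479042
d₂ = d₁ − σ√T = 0.479042 − 0.745743 = -0.266701
e^{−rT} = 0.969265
N(d₁) = 0.684046,  N(d₂) = 0.394850
V = S·N(d₁) − K·e^{−rT}·N(d₂) = 95.827967 − 51.103815 = 44.724152 (the observed quote) — the price is monotone increasing in volatility, hence this σ is the only solution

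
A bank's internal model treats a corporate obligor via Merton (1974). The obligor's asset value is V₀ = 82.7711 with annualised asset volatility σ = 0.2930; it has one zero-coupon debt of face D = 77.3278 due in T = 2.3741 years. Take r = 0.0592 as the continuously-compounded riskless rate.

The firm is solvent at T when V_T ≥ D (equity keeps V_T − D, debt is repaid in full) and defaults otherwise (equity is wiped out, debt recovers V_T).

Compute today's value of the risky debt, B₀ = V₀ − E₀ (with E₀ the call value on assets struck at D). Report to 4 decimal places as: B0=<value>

Work the structural quantities from V₀ = 82.7711 against face 77.3278:
d₁ = [ln(V₀/D) + (r + σ²/2)T] / (σ√T)
   = [ln(82.7711/77.3278) + (0.0592 + 0.5·0.2930²)·2.3741] / (0.2930·√2.3741)
   = [0.068025 + 0.242454] / 0.451458 = 0.687726
d₂ = d₁ − σ√T = 0.687726 − 0.451458 = 0.236268
N(d₁) = 0.754187,  N(d₂) = 0.593388,  e^(−rT) = 0.868883
E₀ = V₀·N(d₁) − D·e^(−rT)·N(d₂)
   = 82.7711·0.754187 − 77.3278·0.868883·0.593388 = 22.555895
B₀ = V₀ − E₀ = 82.7711 − 22.555895 = 60.215205

B0=60.2152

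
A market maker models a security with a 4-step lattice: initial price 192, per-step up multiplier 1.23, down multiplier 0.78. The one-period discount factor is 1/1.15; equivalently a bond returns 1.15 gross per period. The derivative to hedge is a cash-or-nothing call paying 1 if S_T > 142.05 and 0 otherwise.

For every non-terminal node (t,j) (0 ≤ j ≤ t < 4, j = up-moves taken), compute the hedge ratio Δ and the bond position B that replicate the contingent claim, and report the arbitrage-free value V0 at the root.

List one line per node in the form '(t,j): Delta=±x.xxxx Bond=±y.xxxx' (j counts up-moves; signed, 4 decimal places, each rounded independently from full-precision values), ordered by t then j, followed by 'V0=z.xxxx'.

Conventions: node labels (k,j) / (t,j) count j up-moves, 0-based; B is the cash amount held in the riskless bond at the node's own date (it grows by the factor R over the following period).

Arbitrage-free pricing uses the up-move probability p* = (R−d)/(u−d) = 0.8222, discounting each step at R = 1.15.
Payoffs at expiry: V(4,0)=0.0000, V(4,1)=0.0000, V(4,2)=1.0000, V(4,3)=1.0000, V(4,4)=1.0000
(3,0): S=91.1140. Δ = (V_up−V_dn)/(S_up−S_dn) = (0.0000−0.0000)/(112.0702−71.0689) = 0.0000. V = [p*·0.0000 + (1−p*)·0.0000]/1.15 = 0.0000. B = V − Δ·S = 0.0000.
(3,1): S=143.6797. Δ = (V_up−V_dn)/(S_up−S_dn) = (1.0000−0.0000)/(176.7261−112.0702) = 0.0155. V = [p*·1.0000 + (1−p*)·0.0000]/1.15 = 0.7150. B = V − Δ·S = -1.5072.
(3,2): S=226.5719. Δ = (V_up−V_dn)/(S_up−S_dn) = (1.0000−1.0000)/(278.6834−176.7261) = 0.0000. V = [p*·1.0000 + (1−p*)·1.0000]/1.15 = 0.8696. B = V − Δ·S = 0.8696.
(3,3): S=357.2865. Δ = (V_up−V_dn)/(S_up−S_dn) = (1.0000−1.0000)/(439.4624−278.6834) = 0.0000. V = [p*·1.0000 + (1−p*)·1.0000]/1.15 = 0.8696. B = V − Δ·S = 0.8696.
(2,0): S=116.8128. Δ = (V_up−V_dn)/(S_up−S_dn) = (0.7150−0.0000)/(143.6797−91.1140) = 0.0136. V = [p*·0.7150 + (1−p*)·0.0000]/1.15 = 0.5112. B = V − Δ·S = -1.0776.
(2,1): S=184.2048. Δ = (V_up−V_dn)/(S_up−S_dn) = (0.8696−0.7150)/(226.5719−143.6797) = 0.0019. V = [p*·0.8696 + (1−p*)·0.7150]/1.15 = 0.7322. B = V − Δ·S = 0.3887.
(2,2): S=290.4768. Δ = (V_up−V_dn)/(S_up−S_dn) = (0.8696−0.8696)/(357.2865−226.5719) = 0.0000. V = [p*·0.8696 + (1−p*)·0.8696]/1.15 = 0.7561. B = V − Δ·S = 0.7561.
(1,0): S=149.7600. Δ = (V_up−V_dn)/(S_up−S_dn) = (0.7322−0.5112)/(184.2048−116.8128) = 0.0033. V = [p*·0.7322 + (1−p*)·0.5112]/1.15 = 0.6026. B = V − Δ·S = 0.1113.
(1,1): S=236.1600. Δ = (V_up−V_dn)/(S_up−S_dn) = (0.7561−0.7322)/(290.4768−184.2048) = 0.0002. V = [p*·0.7561 + (1−p*)·0.7322]/1.15 = 0.6538. B = V − Δ·S = 0.6007.
(0,0): S=192.0000. Δ = (V_up−V_dn)/(S_up−S_dn) = (0.6538−0.6026)/(236.1600−149.7600) = 0.0006. V = [p*·0.6538 + (1−p*)·0.6026]/1.15 = 0.5606. B = V − Δ·S = 0.4467.
Sanity check at the root: Δ(0,0)·S0 + B(0,0) reproduces V0 = 0.5606.

(0,0): Delta=0.0006 Bond=0.4467
(1,0): Delta=0.0033 Bond=0.1113
(1,1): Delta=0.0002 Bond=0.6007
(2,0): Delta=0.0136 Bond=-1.0776
(2,1): Delta=0.0019 Bond=0.3887
(2,2): Delta=0.0000 Bond=0.7561
(3,0): Delta=0.0000 Bond=0.0000
(3,1): Delta=0.0155 Bond=-1.5072
(3,2): Delta=0.0000 Bond=0.8696
(3,3): Delta=0.0000 Bond=0.8696
V0=0.5606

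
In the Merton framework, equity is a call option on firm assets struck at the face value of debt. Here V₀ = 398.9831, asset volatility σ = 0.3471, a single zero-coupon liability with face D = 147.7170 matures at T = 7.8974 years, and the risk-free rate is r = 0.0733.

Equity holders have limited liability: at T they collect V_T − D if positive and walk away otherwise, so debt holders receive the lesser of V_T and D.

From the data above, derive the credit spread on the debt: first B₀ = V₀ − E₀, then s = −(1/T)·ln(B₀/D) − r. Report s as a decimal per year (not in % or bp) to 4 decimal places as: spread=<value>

spread=0.0057

Apply the equity-as-call identities (strike 147.7170, horizon 7.8974 years):
d₁ = [ln(V₀/D) + (r + σ²/2)T] / (σ√T)
   = [ln(398.9831/147.7170) + (0.0733 + 0.5·0.3471²)·7.8974] / (0.3471·√7.8974)
   = [0.993621 + 1.054613] / 0.975431 = 2.099823
d₂ = d₁ − σ√T = 2.099823 − 0.975431 = 1.124392
N(d₁) = 0.982128,  N(d₂) = 0.869577,  e^(−rT) = 0.560526
E₀ = V₀·N(d₁) − D·e^(−rT)·N(d₂)
   = 398.9831·0.982128 − 147.7170·0.560526·0.869577 = 319.852115
B₀ = V₀ − E₀ = 398.9831 − 319.852115 = 79.130985
spread = −(1/T)·ln(B₀/D) − r = −(1/7.8974)·ln(79.130985/147.7170) − 0.0733 = 0.00573788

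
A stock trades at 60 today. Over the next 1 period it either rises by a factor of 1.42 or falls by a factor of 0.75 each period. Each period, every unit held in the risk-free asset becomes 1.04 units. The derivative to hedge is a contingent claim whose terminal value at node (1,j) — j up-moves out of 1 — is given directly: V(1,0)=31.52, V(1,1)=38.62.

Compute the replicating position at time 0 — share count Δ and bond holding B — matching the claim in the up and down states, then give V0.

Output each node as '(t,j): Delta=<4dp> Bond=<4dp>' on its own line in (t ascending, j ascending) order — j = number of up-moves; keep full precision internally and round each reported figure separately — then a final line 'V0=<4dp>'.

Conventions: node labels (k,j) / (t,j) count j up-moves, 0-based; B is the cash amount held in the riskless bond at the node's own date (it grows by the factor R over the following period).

(0,0): Delta=0.1766 Bond=22.6656
V0=33.2626

No-arbitrage ⇒ martingale measure with p* = (R−d)/(u−d) = 0.4328.
Terminal payoffs: V(1,0)=31.5200, V(1,1)=38.6200
Node (0,0) S=60.0000: V=(p*·38.6200+(1−p*)·31.5200)/1.04=33.2626; Δ=(38.6200−31.5200)/(85.2000−45.0000)=0.1766; B=V−Δ·S=22.6656
Verification: the root portfolio costs Δ(0,0)·S0 + B(0,0) = 33.2626, matching V0.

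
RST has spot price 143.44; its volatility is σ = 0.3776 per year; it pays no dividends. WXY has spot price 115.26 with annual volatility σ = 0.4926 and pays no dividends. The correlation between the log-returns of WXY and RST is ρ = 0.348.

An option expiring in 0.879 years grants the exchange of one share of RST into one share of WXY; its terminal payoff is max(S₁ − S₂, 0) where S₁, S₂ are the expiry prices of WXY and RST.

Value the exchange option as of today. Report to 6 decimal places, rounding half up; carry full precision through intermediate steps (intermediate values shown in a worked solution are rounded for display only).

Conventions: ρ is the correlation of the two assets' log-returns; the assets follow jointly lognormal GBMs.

exchange price = 12.625764

σ_eff = √(σ₁² + σ₂² − 2ρσ₁σ₂) = √(0.4926² + 0.3776² − 2·0.348·0.4926·0.3776) = 0.505744
d₁ = (ln(S₁/S₂) + (q₂ − q₁ + σ_eff²/2)T) / (σ_eff√T) = (ln(115.26/143.44) + (0.0 − 0.0 + 0.127888)·0.879) / 0.474160 = -0.224213
d₂ = d₁ − σ_eff√T = -0.224213 − 0.474160 = -0.698372
N(d₁) = 0.411296,  N(d₂) = 0.242472
V = S₁·e^{−q₁T}·N(d₁) − S₂·e^{−q₂T}·N(d₂) = 47.405970 − 34.780206 = 12.625764
Key observation: no risk-free rate is needed — with the second asset as numeraire the exchange option is a call on the ratio S₁/S₂, and r cancels out of the value.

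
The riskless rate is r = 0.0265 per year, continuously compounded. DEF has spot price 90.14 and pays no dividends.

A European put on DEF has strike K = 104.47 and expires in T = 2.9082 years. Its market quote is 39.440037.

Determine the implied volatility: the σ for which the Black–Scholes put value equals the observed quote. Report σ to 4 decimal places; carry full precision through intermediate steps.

At σ = 0.5916 the Black–Scholes value reproduces the quote:
σ√T = 0.5916·√2.9082 = 1.008882
d₁ = (ln(S/K) + (r+σ²/2)T) / (σ√T) = (ln(90.14/104.47) + (0.0265+0.5916²/2)·2.9082) / 1.008882 = (-0.147536 + 0.585989) / 1.008882 = 0.434593
d₂ = d₁ − σ√T = 0.434593 − 1.008882 = -0.574289
e^{−rT} = 0.925828
N(−d₁) = 0.331929,  N(−d₂) = 0.717114
V = K·e^{−rT}·N(−d₂) − S·N(−d₁) = 69.360122 − 29.920086 = 39.440037 (the quoted price), and the Black–Scholes price is strictly increasing in σ, so σ is unique

sigma = 0.5916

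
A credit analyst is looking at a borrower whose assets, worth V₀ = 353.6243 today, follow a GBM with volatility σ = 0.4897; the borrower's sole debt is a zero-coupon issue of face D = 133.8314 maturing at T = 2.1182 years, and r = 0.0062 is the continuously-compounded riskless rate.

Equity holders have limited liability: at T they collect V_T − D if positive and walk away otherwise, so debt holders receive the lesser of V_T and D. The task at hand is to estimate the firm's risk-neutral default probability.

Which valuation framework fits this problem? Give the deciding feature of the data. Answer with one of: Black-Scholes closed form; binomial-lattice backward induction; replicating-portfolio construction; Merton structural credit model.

Key observation: the data describe a firm's assets (V₀ = 353.6243, GBM) and a single zero-coupon debt of face 133.8314, so credit quantities follow from equity-as-call in the structural model.

framework: Merton structural credit model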